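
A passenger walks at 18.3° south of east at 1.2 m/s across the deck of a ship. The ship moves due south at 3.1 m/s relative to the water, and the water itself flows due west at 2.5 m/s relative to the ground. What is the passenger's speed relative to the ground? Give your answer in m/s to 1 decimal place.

In east/north components (m/s): passenger relative to ship = (1.139, -0.377); ship relative to water = (0.000, -3.100); water relative to ground = (-2.500, 0.000).
Sum = (-1.361, -3.477) m/s.
Speed = |(-1.361, -3.477)| = 3.734 m/s.

3.7 m/s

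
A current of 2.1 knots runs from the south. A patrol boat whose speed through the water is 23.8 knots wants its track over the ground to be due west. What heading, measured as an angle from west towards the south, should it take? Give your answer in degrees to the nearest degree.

The current pushes perpendicular to the desired track; the heading must have a component into the current equal to 2.1 knots: 23.8 sin θ = 2.1.
sin θ = 0.0882, so θ = 5.062°.

5°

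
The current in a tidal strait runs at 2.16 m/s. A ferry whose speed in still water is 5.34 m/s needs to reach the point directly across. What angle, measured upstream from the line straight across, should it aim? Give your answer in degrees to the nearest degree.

24°

To cancel the current, the upstream component of the ferry's velocity must equal the flow: 5.34 sin θ = 2.16.
sin θ = 2.16 / 5.34 = 0.4045.
θ = arcsin(0.4045) = 23.859°.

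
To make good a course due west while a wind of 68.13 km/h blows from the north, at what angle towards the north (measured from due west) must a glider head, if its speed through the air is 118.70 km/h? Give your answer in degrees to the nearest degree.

35°

The wind pushes perpendicular to the desired track; the heading must have a component into the wind equal to 68.13 km/h: 118.70 sin θ = 68.13.
sin θ = 0.5740, so θ = 35.027°.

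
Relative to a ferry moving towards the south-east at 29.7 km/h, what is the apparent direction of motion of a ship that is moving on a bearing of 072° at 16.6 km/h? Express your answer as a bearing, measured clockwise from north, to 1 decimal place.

348.7°

Taking east as x and north as y: ship velocity = (15.788, 5.130) km/h; ferry velocity = (21.001, -21.001) km/h.
Velocity of ship relative to ferry = (15.788, 5.130) − (21.001, -21.001) = (-5.214, 26.131) km/h.
Bearing = atan2(-5.21, 26.13) = 348.72° clockwise from north.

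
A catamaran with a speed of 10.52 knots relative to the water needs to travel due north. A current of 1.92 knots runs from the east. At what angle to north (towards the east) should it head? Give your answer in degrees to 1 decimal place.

10.5°

The current pushes perpendicular to the desired track; the heading must have a component into the current equal to 1.92 knots: 10.52 sin θ = 1.92.
sin θ = 0.1825, so θ = 10.516°.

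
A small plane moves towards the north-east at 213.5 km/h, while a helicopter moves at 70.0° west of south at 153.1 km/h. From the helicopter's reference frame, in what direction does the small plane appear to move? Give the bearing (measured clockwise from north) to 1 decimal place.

Taking east as x and north as y: small plane velocity = (150.967, 150.967) km/h; helicopter velocity = (-143.867, -52.363) km/h.
Velocity of small plane relative to helicopter = (150.967, 150.967) − (-143.867, -52.363) = (294.834, 203.331) km/h.
Bearing = atan2(294.83, 203.33) = 55.41° clockwise from north.

055.4°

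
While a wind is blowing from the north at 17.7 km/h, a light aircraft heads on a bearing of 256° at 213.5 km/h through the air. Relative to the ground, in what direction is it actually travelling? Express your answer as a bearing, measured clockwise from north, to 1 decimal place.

Taking east as x and north as y: velocity relative to the air = (-207.158, -51.650) km/h; the air relative to ground = (0.000, -17.700) km/h.
Velocity relative to ground = (-207.158, -51.650) + (0.000, -17.700) = (-207.158, -69.350) km/h.
Bearing = atan2(-207.16, -69.35) = 251.49° clockwise from north.

251.5°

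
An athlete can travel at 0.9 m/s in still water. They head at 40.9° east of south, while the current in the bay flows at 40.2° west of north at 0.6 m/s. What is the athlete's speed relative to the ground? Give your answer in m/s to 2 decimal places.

0.30 m/s

Taking east as x and north as y: velocity relative to the water = (0.589, -0.680) m/s; the water relative to ground = (-0.387, 0.458) m/s.
Velocity relative to ground = (0.589, -0.680) + (-0.387, 0.458) = (0.202, -0.222) m/s.
Speed = |(0.202, -0.222)| = 0.300 m/s.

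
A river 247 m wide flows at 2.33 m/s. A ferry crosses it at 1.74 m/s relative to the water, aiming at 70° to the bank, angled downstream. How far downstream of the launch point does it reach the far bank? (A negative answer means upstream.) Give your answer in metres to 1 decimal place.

441.9 m

Perpendicular speed = 1.635 m/s; crossing time = 247 / 1.635 = 151.064 s.
Net downstream speed = 2.925 m/s.
Drift = 2.925 × 151.064 = 441.881 m (downstream).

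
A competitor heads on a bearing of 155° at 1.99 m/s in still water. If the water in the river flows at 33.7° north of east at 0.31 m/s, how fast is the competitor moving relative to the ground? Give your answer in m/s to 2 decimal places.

1.97 m/s

Taking east as x and north as y: velocity relative to the water = (0.841, -1.804) m/s; the water relative to ground = (0.258, 0.172) m/s.
Velocity relative to ground = (0.841, -1.804) + (0.258, 0.172) = (1.099, -1.632) m/s.
Speed = |(1.099, -1.632)| = 1.967 m/s.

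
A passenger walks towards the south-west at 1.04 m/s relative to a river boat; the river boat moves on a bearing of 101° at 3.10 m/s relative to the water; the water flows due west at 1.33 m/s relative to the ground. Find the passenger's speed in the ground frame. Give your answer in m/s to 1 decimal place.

In east/north components (m/s): passenger relative to river boat = (-0.735, -0.735); river boat relative to water = (3.043, -0.592); water relative to ground = (-1.330, 0.000).
Sum = (0.978, -1.327) m/s.
Speed = |(0.978, -1.327)| = 1.648 m/s.

1.6 m/s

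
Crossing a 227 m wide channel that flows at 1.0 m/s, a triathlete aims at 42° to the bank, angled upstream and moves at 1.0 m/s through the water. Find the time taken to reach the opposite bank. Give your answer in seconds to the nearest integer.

The component of the triathlete's velocity perpendicular to the bank is 1.0 × sin 42° = 0.669 m/s.
The current is parallel to the bank, so it does not affect the crossing time.
Time = 227 / 0.669 = 339.246 s.

339 s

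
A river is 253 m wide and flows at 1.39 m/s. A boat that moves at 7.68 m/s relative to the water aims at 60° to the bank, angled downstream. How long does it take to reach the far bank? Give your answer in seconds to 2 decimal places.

38.04 s

The component of the boat's velocity perpendicular to the bank is 7.68 × sin 60° = 6.651 m/s.
Only the cross-stream component determines the crossing time; the current contributes nothing perpendicular to the bank.
Time = 253 / 6.651 = 38.039 s.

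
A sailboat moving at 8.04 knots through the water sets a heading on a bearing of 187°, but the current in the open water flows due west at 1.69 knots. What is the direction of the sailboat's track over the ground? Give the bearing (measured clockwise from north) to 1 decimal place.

198.5°

Taking east as x and north as y: velocity relative to the water = (-0.980, -7.980) knots; the water relative to ground = (-1.690, 0.000) knots.
Velocity relative to ground = (-0.980, -7.980) + (-1.690, 0.000) = (-2.670, -7.980) knots.
Bearing = atan2(-2.67, -7.98) = 198.50° clockwise from north.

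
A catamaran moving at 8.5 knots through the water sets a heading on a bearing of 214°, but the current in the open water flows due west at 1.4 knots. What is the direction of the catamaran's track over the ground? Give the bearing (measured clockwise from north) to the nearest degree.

Taking east as x and north as y: velocity relative to the water = (-4.753, -7.047) knots; the water relative to ground = (-1.400, 0.000) knots.
Velocity relative to ground = (-4.753, -7.047) + (-1.400, 0.000) = (-6.153, -7.047) knots.
Bearing = atan2(-6.15, -7.05) = 221.13° clockwise from north.

221°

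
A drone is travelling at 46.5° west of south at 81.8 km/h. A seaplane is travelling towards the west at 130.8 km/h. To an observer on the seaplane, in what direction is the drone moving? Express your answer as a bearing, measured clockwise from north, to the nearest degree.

128°

Taking east as x and north as y: drone velocity = (-59.336, -56.307) km/h; seaplane velocity = (-130.800, 0.000) km/h.
Velocity of drone relative to seaplane = (-59.336, -56.307) − (-130.800, 0.000) = (71.464, -56.307) km/h.
Bearing = atan2(71.46, -56.31) = 128.23° clockwise from north.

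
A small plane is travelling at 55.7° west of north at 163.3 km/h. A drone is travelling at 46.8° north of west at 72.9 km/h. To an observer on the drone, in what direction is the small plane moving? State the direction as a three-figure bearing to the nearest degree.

Taking east as x and north as y: small plane velocity = (-134.902, 92.024) km/h; drone velocity = (-49.903, 53.142) km/h.
Velocity of small plane relative to drone = (-134.902, 92.024) − (-49.903, 53.142) = (-84.998, 38.882) km/h.
Bearing = atan2(-85.00, 38.88) = 294.58° clockwise from north.

295°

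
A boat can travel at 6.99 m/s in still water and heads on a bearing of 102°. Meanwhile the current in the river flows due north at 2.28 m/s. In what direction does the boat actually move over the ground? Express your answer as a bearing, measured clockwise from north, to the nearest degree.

083°

Taking east as x and north as y: velocity relative to the water = (6.837, -1.453) m/s; the water relative to ground = (0.000, 2.280) m/s.
Velocity relative to ground = (6.837, -1.453) + (0.000, 2.280) = (6.837, 0.827) m/s.
Bearing = atan2(6.84, 0.83) = 83.11° clockwise from north.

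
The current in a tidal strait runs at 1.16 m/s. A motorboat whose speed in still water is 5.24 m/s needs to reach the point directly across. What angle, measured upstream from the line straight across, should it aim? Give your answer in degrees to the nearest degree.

13°

To cancel the current, the upstream component of the motorboat's velocity must equal the flow: 5.24 sin θ = 1.16.
sin θ = 1.16 / 5.24 = 0.2214.
θ = arcsin(0.2214) = 12.790°.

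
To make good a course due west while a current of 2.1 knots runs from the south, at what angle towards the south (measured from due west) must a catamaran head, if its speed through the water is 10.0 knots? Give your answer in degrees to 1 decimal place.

The current pushes perpendicular to the desired track; the heading must have a component into the current equal to 2.1 knots: 10.0 sin θ = 2.1.
sin θ = 0.2100, so θ = 12.122°.

12.1°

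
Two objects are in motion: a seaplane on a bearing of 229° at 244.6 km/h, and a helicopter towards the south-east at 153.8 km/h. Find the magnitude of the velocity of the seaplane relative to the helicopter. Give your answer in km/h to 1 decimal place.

297.9 km/h

Taking east as x and north as y: seaplane velocity = (-184.602, -160.472) km/h; helicopter velocity = (108.753, -108.753) km/h.
Velocity of seaplane relative to helicopter = (-184.602, -160.472) − (108.753, -108.753) = (-293.355, -51.719) km/h.
Magnitude = |(-293.355, -51.719)| = 297.879 km/h.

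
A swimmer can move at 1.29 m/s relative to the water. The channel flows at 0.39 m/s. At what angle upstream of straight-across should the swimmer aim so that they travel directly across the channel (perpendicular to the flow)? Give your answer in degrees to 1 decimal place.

17.6°

To cancel the current, the upstream component of the swimmer's velocity must equal the flow: 1.29 sin θ = 0.39.
sin θ = 0.39 / 1.29 = 0.3023.
θ = arcsin(0.3023) = 17.597°.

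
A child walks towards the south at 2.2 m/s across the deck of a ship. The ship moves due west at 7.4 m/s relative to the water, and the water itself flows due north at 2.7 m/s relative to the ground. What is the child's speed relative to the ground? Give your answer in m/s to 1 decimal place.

7.4 m/s

In east/north components (m/s): child relative to ship = (0.000, -2.200); ship relative to water = (-7.400, 0.000); water relative to ground = (0.000, 2.700).
Sum = (-7.400, 0.500) m/s.
Speed = |(-7.400, 0.500)| = 7.417 m/s.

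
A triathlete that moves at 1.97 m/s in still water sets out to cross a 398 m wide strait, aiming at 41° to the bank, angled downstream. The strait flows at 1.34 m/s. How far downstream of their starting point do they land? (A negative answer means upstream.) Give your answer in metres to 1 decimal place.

Perpendicular speed = 1.292 m/s; crossing time = 398 / 1.292 = 307.946 s.
Net downstream speed = 2.827 m/s.
Drift = 2.827 × 307.946 = 870.494 m (downstream).

870.5 m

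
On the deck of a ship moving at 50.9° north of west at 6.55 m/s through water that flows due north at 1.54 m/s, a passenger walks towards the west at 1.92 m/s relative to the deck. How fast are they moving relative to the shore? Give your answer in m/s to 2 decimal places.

8.97 m/s

In east/north components (m/s): passenger relative to ship = (-1.920, 0.000); ship relative to water = (-4.131, 5.083); water relative to ground = (0.000, 1.540).
Sum = (-6.051, 6.623) m/s.
Speed = |(-6.051, 6.623)| = 8.971 m/s.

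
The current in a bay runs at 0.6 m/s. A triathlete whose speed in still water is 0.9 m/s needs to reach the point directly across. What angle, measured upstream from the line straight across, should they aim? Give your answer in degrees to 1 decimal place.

To cancel the current, the upstream component of the triathlete's velocity must equal the flow: 0.9 sin θ = 0.6.
sin θ = 0.6 / 0.9 = 0.6667.
θ = arcsin(0.6667) = 41.810°.

41.8°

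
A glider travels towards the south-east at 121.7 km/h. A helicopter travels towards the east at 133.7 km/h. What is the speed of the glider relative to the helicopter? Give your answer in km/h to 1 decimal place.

98.4 km/h

Taking east as x and north as y: glider velocity = (86.055, -86.055) km/h; helicopter velocity = (133.700, 0.000) km/h.
Velocity of glider relative to helicopter = (86.055, -86.055) − (133.700, 0.000) = (-47.645, -86.055) km/h.
Magnitude = |(-47.645, -86.055)| = 98.364 km/h.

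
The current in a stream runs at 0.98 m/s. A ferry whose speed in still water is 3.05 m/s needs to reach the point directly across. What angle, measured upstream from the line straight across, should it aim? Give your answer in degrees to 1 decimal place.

18.7°

To cancel the current, the upstream component of the ferry's velocity must equal the flow: 3.05 sin θ = 0.98.
sin θ = 0.98 / 3.05 = 0.3213.
θ = arcsin(0.3213) = 18.742°.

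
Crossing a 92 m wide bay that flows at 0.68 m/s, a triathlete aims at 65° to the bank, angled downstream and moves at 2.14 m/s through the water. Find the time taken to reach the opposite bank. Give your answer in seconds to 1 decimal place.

47.4 s

The component of the triathlete's velocity perpendicular to the bank is 2.14 × sin 65° = 1.939 m/s.
The current is parallel to the bank, so it does not affect the crossing time.
Time = 92 / 1.939 = 47.435 s.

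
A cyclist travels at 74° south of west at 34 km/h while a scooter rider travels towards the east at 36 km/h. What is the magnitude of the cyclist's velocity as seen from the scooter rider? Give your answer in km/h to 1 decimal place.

55.9 km/h

Taking east as x and north as y: cyclist velocity = (-9.372, -32.683) km/h; scooter rider velocity = (36.000, 0.000) km/h.
Velocity of cyclist relative to scooter rider = (-9.372, -32.683) − (36.000, 0.000) = (-45.372, -32.683) km/h.
Magnitude = |(-45.372, -32.683)| = 55.917 km/h.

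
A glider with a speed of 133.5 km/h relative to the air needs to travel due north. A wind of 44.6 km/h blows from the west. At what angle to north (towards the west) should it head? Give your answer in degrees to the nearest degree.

20°

The wind pushes perpendicular to the desired track; the heading must have a component into the wind equal to 44.6 km/h: 133.5 sin θ = 44.6.
sin θ = 0.3341, so θ = 19.517°.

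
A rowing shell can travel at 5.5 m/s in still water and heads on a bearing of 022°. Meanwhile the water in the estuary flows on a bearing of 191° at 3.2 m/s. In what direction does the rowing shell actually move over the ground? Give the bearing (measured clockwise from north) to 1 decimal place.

036.5°

Taking east as x and north as y: velocity relative to the water = (2.060, 5.100) m/s; the water relative to ground = (-0.611, -3.141) m/s.
Velocity relative to ground = (2.060, 5.100) + (-0.611, -3.141) = (1.450, 1.958) m/s.
Bearing = atan2(1.45, 1.96) = 36.51° clockwise from north.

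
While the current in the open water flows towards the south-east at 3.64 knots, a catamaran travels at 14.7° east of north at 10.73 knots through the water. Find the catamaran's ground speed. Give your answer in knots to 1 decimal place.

Taking east as x and north as y: velocity relative to the water = (2.723, 10.379) knots; the water relative to ground = (2.574, -2.574) knots.
Velocity relative to ground = (2.723, 10.379) + (2.574, -2.574) = (5.297, 7.805) knots.
Speed = |(5.297, 7.805)| = 9.432 knots.

9.4 knots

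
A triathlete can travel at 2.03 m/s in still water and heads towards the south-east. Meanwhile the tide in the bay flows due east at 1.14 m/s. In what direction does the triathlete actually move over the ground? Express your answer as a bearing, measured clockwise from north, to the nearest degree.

Taking east as x and north as y: velocity relative to the water = (1.435, -1.435) m/s; the water relative to ground = (1.140, 0.000) m/s.
Velocity relative to ground = (1.435, -1.435) + (1.140, 0.000) = (2.575, -1.435) m/s.
Bearing = atan2(2.58, -1.44) = 119.13° clockwise from north.

119°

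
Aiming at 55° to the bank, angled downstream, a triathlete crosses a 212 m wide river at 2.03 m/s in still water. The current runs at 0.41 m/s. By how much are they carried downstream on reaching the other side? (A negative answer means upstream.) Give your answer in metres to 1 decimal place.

200.7 m

Perpendicular speed = 1.663 m/s; crossing time = 212 / 1.663 = 127.490 s.
Net downstream speed = 1.574 m/s.
Drift = 1.574 × 127.490 = 200.715 m (downstream).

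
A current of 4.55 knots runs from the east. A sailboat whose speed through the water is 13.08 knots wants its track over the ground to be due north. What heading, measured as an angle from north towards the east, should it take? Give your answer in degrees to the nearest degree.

20°

The current pushes perpendicular to the desired track; the heading must have a component into the current equal to 4.55 knots: 13.08 sin θ = 4.55.
sin θ = 0.3479, so θ = 20.356°.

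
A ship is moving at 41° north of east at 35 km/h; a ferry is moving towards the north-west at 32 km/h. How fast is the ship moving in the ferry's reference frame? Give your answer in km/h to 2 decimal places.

49.04 km/h

Taking east as x and north as y: ship velocity = (26.415, 22.962) km/h; ferry velocity = (-22.627, 22.627) km/h.
Velocity of ship relative to ferry = (26.415, 22.962) − (-22.627, 22.627) = (49.042, 0.335) km/h.
Magnitude = |(49.042, 0.335)| = 49.043 km/h.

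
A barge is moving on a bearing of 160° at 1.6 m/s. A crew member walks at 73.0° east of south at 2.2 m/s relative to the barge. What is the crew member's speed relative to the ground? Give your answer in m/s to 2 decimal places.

3.41 m/s

Taking east as x and north as y: barge velocity = (0.547, -1.504) m/s; crew member velocity relative to barge = (2.104, -0.643) m/s.
Velocity relative to ground = (0.547, -1.504) + (2.104, -0.643) = (2.651, -2.147) m/s.
Speed = |(2.651, -2.147)| = 3.411 m/s.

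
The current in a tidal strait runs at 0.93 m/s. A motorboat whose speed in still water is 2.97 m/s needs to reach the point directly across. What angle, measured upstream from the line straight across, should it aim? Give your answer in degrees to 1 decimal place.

To cancel the current, the upstream component of the motorboat's velocity must equal the flow: 2.97 sin θ = 0.93.
sin θ = 0.93 / 2.97 = 0.3131.
θ = arcsin(0.3131) = 18.248°.

18.2°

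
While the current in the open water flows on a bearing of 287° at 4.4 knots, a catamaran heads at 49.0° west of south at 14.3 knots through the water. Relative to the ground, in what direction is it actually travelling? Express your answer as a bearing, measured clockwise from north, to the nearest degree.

242°

Taking east as x and north as y: velocity relative to the water = (-10.792, -9.382) knots; the water relative to ground = (-4.208, 1.286) knots.
Velocity relative to ground = (-10.792, -9.382) + (-4.208, 1.286) = (-15.000, -8.095) knots.
Bearing = atan2(-15.00, -8.10) = 241.65° clockwise from north.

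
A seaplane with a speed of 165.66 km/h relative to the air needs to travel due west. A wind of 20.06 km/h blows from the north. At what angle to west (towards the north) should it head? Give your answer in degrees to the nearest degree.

The wind pushes perpendicular to the desired track; the heading must have a component into the wind equal to 20.06 km/h: 165.66 sin θ = 20.06.
sin θ = 0.1211, so θ = 6.955°.

7°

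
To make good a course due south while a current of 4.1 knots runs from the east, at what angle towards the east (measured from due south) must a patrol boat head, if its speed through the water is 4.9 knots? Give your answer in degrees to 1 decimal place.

56.8°

The current pushes perpendicular to the desired track; the heading must have a component into the current equal to 4.1 knots: 4.9 sin θ = 4.1.
sin θ = 0.8367, so θ = 56.797°.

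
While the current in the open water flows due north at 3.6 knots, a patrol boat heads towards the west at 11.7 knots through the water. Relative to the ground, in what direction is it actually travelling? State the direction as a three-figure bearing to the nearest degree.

287°

Taking east as x and north as y: velocity relative to the water = (-11.700, 0.000) knots; the water relative to ground = (0.000, 3.600) knots.
Velocity relative to ground = (-11.700, 0.000) + (0.000, 3.600) = (-11.700, 3.600) knots.
Bearing = atan2(-11.70, 3.60) = 287.10° clockwise from north.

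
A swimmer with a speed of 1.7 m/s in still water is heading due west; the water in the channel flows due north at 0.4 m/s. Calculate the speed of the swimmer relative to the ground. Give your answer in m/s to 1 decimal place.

Taking east as x and north as y: velocity relative to the water = (-1.700, 0.000) m/s; the water relative to ground = (0.000, 0.400) m/s.
Velocity relative to ground = (-1.700, 0.000) + (0.000, 0.400) = (-1.700, 0.400) m/s.
Speed = |(-1.700, 0.400)| = 1.746 m/s.

1.7 m/s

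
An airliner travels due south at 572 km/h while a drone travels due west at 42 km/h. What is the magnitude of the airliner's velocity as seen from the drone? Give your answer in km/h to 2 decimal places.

Taking east as x and north as y: airliner velocity = (0.000, -572.000) km/h; drone velocity = (-42.000, 0.000) km/h.
Velocity of airliner relative to drone = (0.000, -572.000) − (-42.000, 0.000) = (42.000, -572.000) km/h.
Magnitude = |(42.000, -572.000)| = 573.540 km/h.

573.54 km/h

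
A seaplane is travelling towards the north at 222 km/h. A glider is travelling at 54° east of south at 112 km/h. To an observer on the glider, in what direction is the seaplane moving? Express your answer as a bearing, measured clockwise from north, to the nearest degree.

343°

Taking east as x and north as y: seaplane velocity = (0.000, 222.000) km/h; glider velocity = (90.610, -65.832) km/h.
Velocity of seaplane relative to glider = (0.000, 222.000) − (90.610, -65.832) = (-90.610, 287.832) km/h.
Bearing = atan2(-90.61, 287.83) = 342.53° clockwise from north.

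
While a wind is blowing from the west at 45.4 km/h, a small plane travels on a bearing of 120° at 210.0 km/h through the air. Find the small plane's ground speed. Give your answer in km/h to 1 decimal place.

Taking east as x and north as y: velocity relative to the air = (181.865, -105.000) km/h; the air relative to ground = (45.400, 0.000) km/h.
Velocity relative to ground = (181.865, -105.000) + (45.400, 0.000) = (227.265, -105.000) km/h.
Speed = |(227.265, -105.000)| = 250.349 km/h.

250.3 km/h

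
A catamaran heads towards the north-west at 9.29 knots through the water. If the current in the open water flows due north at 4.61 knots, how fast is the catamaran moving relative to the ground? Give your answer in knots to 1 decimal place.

Taking east as x and north as y: velocity relative to the water = (-6.569, 6.569) knots; the water relative to ground = (0.000, 4.610) knots.
Velocity relative to ground = (-6.569, 6.569) + (0.000, 4.610) = (-6.569, 11.179) knots.
Speed = |(-6.569, 11.179)| = 12.966 knots.

13.0 knots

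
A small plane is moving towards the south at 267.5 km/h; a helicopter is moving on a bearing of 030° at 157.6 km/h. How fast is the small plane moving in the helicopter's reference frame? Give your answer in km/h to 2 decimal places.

Taking east as x and north as y: small plane velocity = (0.000, -267.500) km/h; helicopter velocity = (78.800, 136.486) km/h.
Velocity of small plane relative to helicopter = (0.000, -267.500) − (78.800, 136.486) = (-78.800, -403.986) km/h.
Magnitude = |(-78.800, -403.986)| = 411.599 km/h.

411.60 km/h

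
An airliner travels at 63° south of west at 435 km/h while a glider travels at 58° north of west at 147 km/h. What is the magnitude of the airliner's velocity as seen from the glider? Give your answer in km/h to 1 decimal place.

Taking east as x and north as y: airliner velocity = (-197.486, -387.588) km/h; glider velocity = (-77.898, 124.663) km/h.
Velocity of airliner relative to glider = (-197.486, -387.588) − (-77.898, 124.663) = (-119.588, -512.251) km/h.
Magnitude = |(-119.588, -512.251)| = 526.025 km/h.

526.0 km/h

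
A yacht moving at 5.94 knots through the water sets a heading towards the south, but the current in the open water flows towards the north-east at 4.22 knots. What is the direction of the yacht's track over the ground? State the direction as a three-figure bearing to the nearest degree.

135°

Taking east as x and north as y: velocity relative to the water = (0.000, -5.940) knots; the water relative to ground = (2.984, 2.984) knots.
Velocity relative to ground = (0.000, -5.940) + (2.984, 2.984) = (2.984, -2.956) knots.
Bearing = atan2(2.98, -2.96) = 134.73° clockwise from north.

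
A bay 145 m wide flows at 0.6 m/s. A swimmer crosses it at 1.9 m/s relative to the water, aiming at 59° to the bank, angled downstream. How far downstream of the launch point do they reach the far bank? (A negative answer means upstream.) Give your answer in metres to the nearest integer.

141 m

Perpendicular speed = 1.629 m/s; crossing time = 145 / 1.629 = 89.033 s.
Net downstream speed = 1.579 m/s.
Drift = 1.579 × 89.033 = 140.544 m (downstream).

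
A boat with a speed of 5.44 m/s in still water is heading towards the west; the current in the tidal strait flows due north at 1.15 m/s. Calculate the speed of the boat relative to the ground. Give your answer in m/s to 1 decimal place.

Taking east as x and north as y: velocity relative to the water = (-5.440, 0.000) m/s; the water relative to ground = (0.000, 1.150) m/s.
Velocity relative to ground = (-5.440, 0.000) + (0.000, 1.150) = (-5.440, 1.150) m/s.
Speed = |(-5.440, 1.150)| = 5.560 m/s.

5.6 m/s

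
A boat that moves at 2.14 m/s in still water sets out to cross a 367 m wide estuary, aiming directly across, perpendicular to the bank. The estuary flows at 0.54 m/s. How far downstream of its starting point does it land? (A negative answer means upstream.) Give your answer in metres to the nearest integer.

93 m

Perpendicular speed = 2.140 m/s; crossing time = 367 / 2.140 = 171.495 s.
Net downstream speed = 0.540 m/s.
Drift = 0.540 × 171.495 = 92.607 m (downstream).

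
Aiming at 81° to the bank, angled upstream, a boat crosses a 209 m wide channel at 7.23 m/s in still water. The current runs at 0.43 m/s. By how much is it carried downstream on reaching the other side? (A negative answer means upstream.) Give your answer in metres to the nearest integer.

-21 m

Perpendicular speed = 7.141 m/s; crossing time = 209 / 7.141 = 29.268 s.
Net downstream speed = -0.701 m/s.
Drift = -0.701 × 29.268 = -20.517 m (upstream).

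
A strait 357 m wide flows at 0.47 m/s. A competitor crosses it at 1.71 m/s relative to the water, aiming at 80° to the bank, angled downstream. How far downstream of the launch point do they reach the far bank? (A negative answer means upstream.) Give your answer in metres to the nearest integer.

163 m

Perpendicular speed = 1.684 m/s; crossing time = 357 / 1.684 = 211.993 s.
Net downstream speed = 0.767 m/s.
Drift = 0.767 × 211.993 = 162.585 m (downstream).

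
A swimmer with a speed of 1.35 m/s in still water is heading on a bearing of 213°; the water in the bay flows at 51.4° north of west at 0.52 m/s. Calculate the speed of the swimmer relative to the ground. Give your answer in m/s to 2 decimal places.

Taking east as x and north as y: velocity relative to the water = (-0.735, -1.132) m/s; the water relative to ground = (-0.324, 0.406) m/s.
Velocity relative to ground = (-0.735, -1.132) + (-0.324, 0.406) = (-1.060, -0.726) m/s.
Speed = |(-1.060, -0.726)| = 1.284 m/s.

1.28 m/s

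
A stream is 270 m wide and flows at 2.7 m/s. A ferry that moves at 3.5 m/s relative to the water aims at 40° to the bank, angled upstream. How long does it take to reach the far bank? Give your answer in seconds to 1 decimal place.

120.0 s

The component of the ferry's velocity perpendicular to the bank is 3.5 × sin 40° = 2.250 m/s.
The current is parallel to the bank, so it does not affect the crossing time.
Time = 270 / 2.250 = 120.013 s.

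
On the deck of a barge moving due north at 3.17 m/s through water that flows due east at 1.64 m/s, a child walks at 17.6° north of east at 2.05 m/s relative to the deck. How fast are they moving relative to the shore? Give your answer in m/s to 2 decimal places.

5.22 m/s

In east/north components (m/s): child relative to barge = (1.954, 0.620); barge relative to water = (0.000, 3.170); water relative to ground = (1.640, 0.000).
Sum = (3.594, 3.790) m/s.
Speed = |(3.594, 3.790)| = 5.223 m/s.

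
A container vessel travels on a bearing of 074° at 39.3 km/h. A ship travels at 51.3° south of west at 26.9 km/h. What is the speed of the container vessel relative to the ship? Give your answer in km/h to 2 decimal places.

63.20 km/h

Taking east as x and north as y: container vessel velocity = (37.778, 10.833) km/h; ship velocity = (-16.819, -20.994) km/h.
Velocity of container vessel relative to ship = (37.778, 10.833) − (-16.819, -20.994) = (54.597, 31.826) km/h.
Magnitude = |(54.597, 31.826)| = 63.196 km/h.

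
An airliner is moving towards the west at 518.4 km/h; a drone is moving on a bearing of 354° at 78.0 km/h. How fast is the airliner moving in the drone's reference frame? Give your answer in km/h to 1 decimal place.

Taking east as x and north as y: airliner velocity = (-518.400, 0.000) km/h; drone velocity = (-8.153, 77.573) km/h.
Velocity of airliner relative to drone = (-518.400, 0.000) − (-8.153, 77.573) = (-510.247, -77.573) km/h.
Magnitude = |(-510.247, -77.573)| = 516.110 km/h.

516.1 km/h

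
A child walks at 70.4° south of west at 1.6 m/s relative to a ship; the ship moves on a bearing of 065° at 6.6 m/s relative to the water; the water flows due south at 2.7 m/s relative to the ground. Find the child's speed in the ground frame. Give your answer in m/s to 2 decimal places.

In east/north components (m/s): child relative to ship = (-0.537, -1.507); ship relative to water = (5.982, 2.789); water relative to ground = (0.000, -2.700).
Sum = (5.445, -1.418) m/s.
Speed = |(5.445, -1.418)| = 5.627 m/s.

5.63 m/s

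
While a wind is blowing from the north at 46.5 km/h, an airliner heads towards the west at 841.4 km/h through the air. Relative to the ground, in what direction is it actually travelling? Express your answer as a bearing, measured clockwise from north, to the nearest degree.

267°

Taking east as x and north as y: velocity relative to the air = (-841.400, 0.000) km/h; the air relative to ground = (0.000, -46.500) km/h.
Velocity relative to ground = (-841.400, 0.000) + (0.000, -46.500) = (-841.400, -46.500) km/h.
Bearing = atan2(-841.40, -46.50) = 266.84° clockwise from north.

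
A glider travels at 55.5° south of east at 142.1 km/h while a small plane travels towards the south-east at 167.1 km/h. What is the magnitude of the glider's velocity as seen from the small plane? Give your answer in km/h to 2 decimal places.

Taking east as x and north as y: glider velocity = (80.486, -117.108) km/h; small plane velocity = (118.158, -118.158) km/h.
Velocity of glider relative to small plane = (80.486, -117.108) − (118.158, -118.158) = (-37.671, 1.049) km/h.
Magnitude = |(-37.671, 1.049)| = 37.686 km/h.

37.69 km/h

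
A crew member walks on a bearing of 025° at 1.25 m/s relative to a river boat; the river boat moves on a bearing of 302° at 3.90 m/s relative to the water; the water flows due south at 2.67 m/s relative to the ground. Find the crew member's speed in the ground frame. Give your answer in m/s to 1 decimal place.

2.8 m/s

In east/north components (m/s): crew member relative to river boat = (0.528, 1.133); river boat relative to water = (-3.307, 2.067); water relative to ground = (0.000, -2.670).
Sum = (-2.779, 0.530) m/s.
Speed = |(-2.779, 0.530)| = 2.829 m/s.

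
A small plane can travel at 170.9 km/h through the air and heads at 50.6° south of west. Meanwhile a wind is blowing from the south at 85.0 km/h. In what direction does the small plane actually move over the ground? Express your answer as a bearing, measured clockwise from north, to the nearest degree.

Taking east as x and north as y: velocity relative to the air = (-108.475, -132.060) km/h; the air relative to ground = (0.000, 85.000) km/h.
Velocity relative to ground = (-108.475, -132.060) + (0.000, 85.000) = (-108.475, -47.060) km/h.
Bearing = atan2(-108.48, -47.06) = 246.55° clockwise from north.

247°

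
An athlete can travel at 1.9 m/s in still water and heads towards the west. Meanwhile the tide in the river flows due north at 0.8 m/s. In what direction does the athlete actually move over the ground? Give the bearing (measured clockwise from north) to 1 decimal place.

Taking east as x and north as y: velocity relative to the water = (-1.900, 0.000) m/s; the water relative to ground = (0.000, 0.800) m/s.
Velocity relative to ground = (-1.900, 0.000) + (0.000, 0.800) = (-1.900, 0.800) m/s.
Bearing = atan2(-1.90, 0.80) = 292.83° clockwise from north.

292.8°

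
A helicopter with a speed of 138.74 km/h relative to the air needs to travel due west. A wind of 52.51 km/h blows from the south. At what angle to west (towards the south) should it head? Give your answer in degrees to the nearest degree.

The wind pushes perpendicular to the desired track; the heading must have a component into the wind equal to 52.51 km/h: 138.74 sin θ = 52.51.
sin θ = 0.3785, so θ = 22.239°.

22°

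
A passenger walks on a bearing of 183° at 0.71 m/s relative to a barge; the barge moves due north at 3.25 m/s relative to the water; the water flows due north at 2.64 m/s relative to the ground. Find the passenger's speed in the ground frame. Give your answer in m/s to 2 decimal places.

In east/north components (m/s): passenger relative to barge = (-0.037, -0.709); barge relative to water = (0.000, 3.250); water relative to ground = (0.000, 2.640).
Sum = (-0.037, 5.181) m/s.
Speed = |(-0.037, 5.181)| = 5.181 m/s.

5.18 m/s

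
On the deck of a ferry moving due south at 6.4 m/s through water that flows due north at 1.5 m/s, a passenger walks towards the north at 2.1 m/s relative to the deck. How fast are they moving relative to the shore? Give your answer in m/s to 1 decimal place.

2.8 m/s

In east/north components (m/s): passenger relative to ferry = (0.000, 2.100); ferry relative to water = (0.000, -6.400); water relative to ground = (0.000, 1.500).
Sum = (0.000, -2.800) m/s.
Speed = |(0.000, -2.800)| = 2.800 m/s.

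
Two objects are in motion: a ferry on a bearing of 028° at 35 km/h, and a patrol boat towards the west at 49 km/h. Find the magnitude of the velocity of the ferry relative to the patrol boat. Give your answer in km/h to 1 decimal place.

72.4 km/h

Taking east as x and north as y: ferry velocity = (16.432, 30.903) km/h; patrol boat velocity = (-49.000, 0.000) km/h.
Velocity of ferry relative to patrol boat = (16.432, 30.903) − (-49.000, 0.000) = (65.432, 30.903) km/h.
Magnitude = |(65.432, 30.903)| = 72.362 km/h.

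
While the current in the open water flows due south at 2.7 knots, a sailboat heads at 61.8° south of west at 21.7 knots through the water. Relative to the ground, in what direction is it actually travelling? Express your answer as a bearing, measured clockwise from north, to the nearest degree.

Taking east as x and north as y: velocity relative to the water = (-10.254, -19.124) knots; the water relative to ground = (0.000, -2.700) knots.
Velocity relative to ground = (-10.254, -19.124) + (0.000, -2.700) = (-10.254, -21.824) knots.
Bearing = atan2(-10.25, -21.82) = 205.17° clockwise from north.

205°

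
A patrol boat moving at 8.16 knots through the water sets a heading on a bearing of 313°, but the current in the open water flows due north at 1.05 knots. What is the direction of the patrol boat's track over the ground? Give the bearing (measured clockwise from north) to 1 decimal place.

Taking east as x and north as y: velocity relative to the water = (-5.968, 5.565) knots; the water relative to ground = (0.000, 1.050) knots.
Velocity relative to ground = (-5.968, 5.565) + (0.000, 1.050) = (-5.968, 6.615) knots.
Bearing = atan2(-5.97, 6.62) = 317.94° clockwise from north.

317.9°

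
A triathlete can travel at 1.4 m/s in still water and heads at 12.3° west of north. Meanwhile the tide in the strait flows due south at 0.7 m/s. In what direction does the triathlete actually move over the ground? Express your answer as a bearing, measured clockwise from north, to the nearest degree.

336°

Taking east as x and north as y: velocity relative to the water = (-0.298, 1.368) m/s; the water relative to ground = (0.000, -0.700) m/s.
Velocity relative to ground = (-0.298, 1.368) + (0.000, -0.700) = (-0.298, 0.668) m/s.
Bearing = atan2(-0.30, 0.67) = 335.94° clockwise from north.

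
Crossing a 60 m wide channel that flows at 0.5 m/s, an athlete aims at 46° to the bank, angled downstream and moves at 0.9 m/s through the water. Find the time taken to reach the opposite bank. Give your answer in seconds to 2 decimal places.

The component of the athlete's velocity perpendicular to the bank is 0.9 × sin 46° = 0.647 m/s.
The flow acts along the bank and has no component across it.
Time = 60 / 0.647 = 92.678 s.

92.68 s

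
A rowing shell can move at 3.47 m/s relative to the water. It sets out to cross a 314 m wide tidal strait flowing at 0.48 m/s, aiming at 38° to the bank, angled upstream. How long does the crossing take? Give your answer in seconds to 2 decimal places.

The component of the rowing shell's velocity perpendicular to the bank is 3.47 × sin 38° = 2.136 m/s.
The current is parallel to the bank, so it does not affect the crossing time.
Time = 314 / 2.136 = 146.980 s.

146.98 s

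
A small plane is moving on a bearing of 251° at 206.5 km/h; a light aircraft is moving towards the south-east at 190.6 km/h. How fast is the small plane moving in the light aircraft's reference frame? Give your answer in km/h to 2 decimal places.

336.87 km/h

Taking east as x and north as y: small plane velocity = (-195.250, -67.230) km/h; light aircraft velocity = (134.775, -134.775) km/h.
Velocity of small plane relative to light aircraft = (-195.250, -67.230) − (134.775, -134.775) = (-330.024, 67.545) km/h.
Magnitude = |(-330.024, 67.545)| = 336.865 km/h.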